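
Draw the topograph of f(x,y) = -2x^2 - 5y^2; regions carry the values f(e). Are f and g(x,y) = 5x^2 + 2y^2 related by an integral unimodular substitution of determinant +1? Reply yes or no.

D₁ = -40, D₂ = -40
f is negative-definite; reduce −f:
−f: reduced (well bottom): (2,0,5) with a≤c, −a<b≤a
flip sign back: reduced form of f is (-2,0,-5)
g: flip: (5,0,2)→(2,0,5)
g: reduced (well bottom): (2,0,5) with a≤c, −a<b≤a
reduced forms (-2, 0, -5) vs (2, 0, 5) ⇒ inequivalent

no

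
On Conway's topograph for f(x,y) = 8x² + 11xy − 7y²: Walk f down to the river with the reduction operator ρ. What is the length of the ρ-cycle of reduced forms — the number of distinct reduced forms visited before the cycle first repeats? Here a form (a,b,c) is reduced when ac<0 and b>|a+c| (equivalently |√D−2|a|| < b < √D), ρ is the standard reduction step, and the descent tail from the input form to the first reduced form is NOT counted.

D = 345, ⌊√D⌋ = 18
river: ρ → (-7,17,2)
river: ρ → (2,15,-15)
river: ρ → (-15,15,2)
river: ρ → (2,17,-7)
river: ρ → (-7,11,8)
river: ρ → (8,5,-10)
river: ρ → (-10,15,3)
river: ρ → (3,15,-10)
river: ρ → (-10,5,8)
river: ρ → (8,11,-7)
ρ-cycle length = 10 (tail of 0 descent steps not counted)

10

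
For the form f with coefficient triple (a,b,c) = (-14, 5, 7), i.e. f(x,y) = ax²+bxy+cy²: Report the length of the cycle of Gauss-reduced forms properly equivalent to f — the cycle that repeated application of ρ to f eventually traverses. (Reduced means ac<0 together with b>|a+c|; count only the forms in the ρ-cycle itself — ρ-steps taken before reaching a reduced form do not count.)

D = 417, ⌊√D⌋ = 20
descent: ρ → (7,9,-12)  [lands on river]
river: ρ → (-12,15,4)
river: ρ → (4,17,-8)
river: ρ → (-8,15,6)
river: ρ → (6,9,-14)
river: ρ → (-14,19,1)
river: ρ → (1,19,-14)
river: ρ → (-14,9,6)
river: ρ → (6,15,-8)
river: ρ → (-8,17,4)
river: ρ → (4,15,-12)
river: ρ → (-12,9,7)
river: ρ → (7,19,-2)
river: ρ → (-2,17,16)
river: ρ → (16,15,-3)
river: ρ → (-3,15,16)
river: ρ → (16,17,-2)
river: ρ → (-2,19,7)
ρ-cycle length = 18 (tail of 1 descent step not counted)

18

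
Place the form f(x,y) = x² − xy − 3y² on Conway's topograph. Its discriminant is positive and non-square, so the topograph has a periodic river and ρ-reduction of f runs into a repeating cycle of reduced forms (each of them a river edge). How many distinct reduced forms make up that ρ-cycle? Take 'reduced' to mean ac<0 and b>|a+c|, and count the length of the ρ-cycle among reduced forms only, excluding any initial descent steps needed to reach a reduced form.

D = 13, ⌊√D⌋ = 3
descent: ρ → (-3,1,1)
descent: ρ → (1,3,-1)  [lands on river]
river: ρ → (-1,3,1)
ρ-cycle length = 2 (tail of 2 descent steps not counted)

2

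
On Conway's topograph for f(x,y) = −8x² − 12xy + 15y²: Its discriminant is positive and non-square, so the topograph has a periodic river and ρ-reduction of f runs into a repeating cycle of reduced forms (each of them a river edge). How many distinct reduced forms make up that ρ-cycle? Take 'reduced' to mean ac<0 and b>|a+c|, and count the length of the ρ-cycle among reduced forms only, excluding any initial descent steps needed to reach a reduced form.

D = 624, ⌊√D⌋ = 24
descent: ρ → (15,12,-8)  [lands on river]
river: ρ → (-8,20,7)
river: ρ → (7,22,-5)
river: ρ → (-5,18,15)
ρ-cycle length = 4 (tail of 1 descent step not counted)

4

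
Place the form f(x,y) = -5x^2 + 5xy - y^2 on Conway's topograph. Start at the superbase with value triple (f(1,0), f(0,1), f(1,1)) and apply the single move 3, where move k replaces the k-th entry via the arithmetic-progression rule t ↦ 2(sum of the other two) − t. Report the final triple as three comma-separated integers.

start (-5,-1,-1) = (f(1,0),f(0,1),f(1,1))
replace slot 3: 2·((-5)+(-1)) − (-1) = -11 → (-5,-1,-11)

-5,-1,-11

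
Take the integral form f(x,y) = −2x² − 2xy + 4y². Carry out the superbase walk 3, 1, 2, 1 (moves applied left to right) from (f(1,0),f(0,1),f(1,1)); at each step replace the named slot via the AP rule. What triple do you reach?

start (-2,4,0) = (f(1,0),f(0,1),f(1,1))
replace slot 3: 2·((-2)+4) − 0 = 4 → (-2,4,4)
replace slot 1: 2·(4+4) − (-2) = 18 → (18,4,4)
replace slot 2: 2·(18+4) − 4 = 40 → (18,40,4)
replace slot 1: 2·(40+4) − 18 = 70 → (70,40,4)

70,40,4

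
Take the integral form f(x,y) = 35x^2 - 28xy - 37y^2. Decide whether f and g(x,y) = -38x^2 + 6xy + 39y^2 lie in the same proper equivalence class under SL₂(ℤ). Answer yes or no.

D₁ = 5964, D₂ = 5964
river cycle of f (length 14): (-37, 28, 35), (35, 42, -30), (-30, 18, 47), (47, 76, -1), (-1, 76, 47), (47, 18, -30), (-30, 42, 35), (35, 28, -37), (-37, 46, 26), (26, 58, -25), … (4 more)
river cycle of g (length 10): (39, 72, -5), (-5, 68, 67), (67, 66, -6), (-6, 66, 67), (67, 68, -5), (-5, 72, 39), (39, 6, -38), (-38, 70, 7), (7, 70, -38), (-38, 6, 39)
cycles differ ⇒ inequivalent

no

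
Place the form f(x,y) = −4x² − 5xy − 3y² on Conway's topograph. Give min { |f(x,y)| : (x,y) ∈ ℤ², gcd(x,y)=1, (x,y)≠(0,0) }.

translate: b→-3 (≡5 mod 8), so (4,5,3)→(4,-3,2)
flip: (4,-3,2)→(2,3,4)
translate: b→-1 (≡3 mod 4), so (2,3,4)→(2,-1,3)
reduced (well bottom): (2,-1,3) with a≤c, −a<b≤a
well minimum |f| = |-2| = 2 (negative-definite)

2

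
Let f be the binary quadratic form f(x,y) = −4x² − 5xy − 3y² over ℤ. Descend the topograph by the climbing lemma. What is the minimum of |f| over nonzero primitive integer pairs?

translate: b→-3 (≡5 mod 8), so (4,5,3)→(4,-3,2)
flip: (4,-3,2)→(2,3,4)
translate: b→-1 (≡3 mod 4), so (2,3,4)→(2,-1,3)
reduced (well bottom): (2,-1,3) with a≤c, −a<b≤a
well minimum |f| = |-2| = 2 (negative-definite)

2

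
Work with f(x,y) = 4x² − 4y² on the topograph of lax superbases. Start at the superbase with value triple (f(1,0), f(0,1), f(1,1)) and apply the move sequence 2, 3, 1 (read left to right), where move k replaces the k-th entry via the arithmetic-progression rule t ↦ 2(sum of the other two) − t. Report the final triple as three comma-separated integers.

start (4,-4,0) = (f(1,0),f(0,1),f(1,1))
replace slot 2: 2·(4+0) − (-4) = 12 → (4,12,0)
replace slot 3: 2·(4+12) − 0 = 32 → (4,12,32)
replace slot 1: 2·(12+32) − 4 = 84 → (84,12,32)

84,12,32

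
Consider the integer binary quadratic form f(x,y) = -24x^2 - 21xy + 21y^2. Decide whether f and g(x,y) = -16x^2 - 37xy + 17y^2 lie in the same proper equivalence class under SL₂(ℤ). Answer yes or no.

D₁ = 2457, D₂ = 2457
river cycle of f (length 8): (21, 21, -24), (-24, 27, 18), (18, 45, -6), (-6, 39, 39), (39, 39, -6), (-6, 45, 18), (18, 27, -24), (-24, 21, 21)
river cycle of g (length 22): (17, 37, -16), (-16, 27, 27), (27, 27, -16), (-16, 37, 17), (17, 31, -22), (-22, 13, 26), (26, 39, -9), (-9, 33, 38), (38, 43, -4), (-4, 45, 27), … (12 more)
cycles differ ⇒ inequivalent

no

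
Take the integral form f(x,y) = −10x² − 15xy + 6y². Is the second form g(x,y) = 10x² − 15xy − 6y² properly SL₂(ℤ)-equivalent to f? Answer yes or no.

D₁ = 465, D₂ = 465
river cycle of f (length 10): (6, 15, -10), (-10, 5, 11), (11, 17, -4), (-4, 15, 15), (15, 15, -4), (-4, 17, 11), (11, 5, -10), (-10, 15, 6), (6, 21, -1), (-1, 21, 6)
river cycle of g (length 10): (-6, 15, 10), (10, 5, -11), (-11, 17, 4), (4, 15, -15), (-15, 15, 4), (4, 17, -11), (-11, 5, 10), (10, 15, -6), (-6, 21, 1), (1, 21, -6)
cycles differ ⇒ inequivalent

no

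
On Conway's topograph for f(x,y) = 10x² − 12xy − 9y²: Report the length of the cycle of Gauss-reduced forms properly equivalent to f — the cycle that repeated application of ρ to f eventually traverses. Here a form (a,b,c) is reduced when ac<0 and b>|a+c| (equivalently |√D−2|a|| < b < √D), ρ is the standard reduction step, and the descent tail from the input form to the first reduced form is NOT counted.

D = 504, ⌊√D⌋ = 22
descent: ρ → (-9,12,10)  [lands on river]
river: ρ → (10,8,-11)
river: ρ → (-11,14,7)
river: ρ → (7,14,-11)
river: ρ → (-11,8,10)
river: ρ → (10,12,-9)
river: ρ → (-9,6,13)
river: ρ → (13,20,-2)
river: ρ → (-2,20,13)
river: ρ → (13,6,-9)
ρ-cycle length = 10 (tail of 1 descent step not counted)

10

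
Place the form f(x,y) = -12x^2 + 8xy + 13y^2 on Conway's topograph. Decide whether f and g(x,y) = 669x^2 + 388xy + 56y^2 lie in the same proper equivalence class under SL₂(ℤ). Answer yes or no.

D₁ = 688, D₂ = 688
river cycle of f (length 16): (13, 18, -7), (-7, 24, 4), (4, 24, -7), (-7, 18, 13), (13, 8, -12), (-12, 16, 9), (9, 20, -8), (-8, 12, 17), (17, 22, -3), (-3, 26, 1), … (6 more)
river cycle of g (length 16): (9, 16, -12), (-12, 8, 13), (13, 18, -7), (-7, 24, 4), (4, 24, -7), (-7, 18, 13), (13, 8, -12), (-12, 16, 9), (9, 20, -8), (-8, 12, 17), … (6 more)
cycles coincide ⇒ equivalent

yes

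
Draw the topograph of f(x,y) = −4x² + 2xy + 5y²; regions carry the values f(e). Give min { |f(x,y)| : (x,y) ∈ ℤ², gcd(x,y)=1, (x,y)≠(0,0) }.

river: ρ → (5,8,-1)
river: ρ → (-1,8,5)
river: ρ → (5,2,-4)
river: ρ → (-4,6,3)
river: ρ → (3,6,-4)
river: ρ → (-4,2,5)
closes: descent 0, river 6
min |a| on river = 1

1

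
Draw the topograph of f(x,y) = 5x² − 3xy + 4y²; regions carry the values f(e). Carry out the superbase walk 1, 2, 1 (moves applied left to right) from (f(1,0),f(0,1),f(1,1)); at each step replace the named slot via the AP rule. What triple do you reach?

start (5,4,6) = (f(1,0),f(0,1),f(1,1))
replace slot 1: 2·(4+6) − 5 = 15 → (15,4,6)
replace slot 2: 2·(15+6) − 4 = 38 → (15,38,6)
replace slot 1: 2·(38+6) − 15 = 73 → (73,38,6)

73,38,6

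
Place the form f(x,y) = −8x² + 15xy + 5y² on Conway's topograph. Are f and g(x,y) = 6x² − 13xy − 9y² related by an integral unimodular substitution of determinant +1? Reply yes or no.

D₁ = 385, D₂ = 385
river cycle of f (length 10): (5, 15, -8), (-8, 17, 3), (3, 19, -2), (-2, 17, 12), (12, 7, -7), (-7, 7, 12), (12, 17, -2), (-2, 19, 3), (3, 17, -8), (-8, 15, 5)
river cycle of g (length 12): (-9, 13, 6), (6, 11, -11), (-11, 11, 6), (6, 13, -9), (-9, 5, 10), (10, 15, -4), (-4, 17, 6), (6, 19, -1), (-1, 19, 6), (6, 17, -4), … (2 more)
cycles differ ⇒ inequivalent

no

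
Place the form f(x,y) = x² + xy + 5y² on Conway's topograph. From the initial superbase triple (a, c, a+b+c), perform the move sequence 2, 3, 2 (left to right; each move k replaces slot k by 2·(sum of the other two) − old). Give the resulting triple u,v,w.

start (1,5,7) = (f(1,0),f(0,1),f(1,1))
replace slot 2: 2·(1+7) − 5 = 11 → (1,11,7)
replace slot 3: 2·(1+11) − 7 = 17 → (1,11,17)
replace slot 2: 2·(1+17) − 11 = 25 → (1,25,17)

1,25,17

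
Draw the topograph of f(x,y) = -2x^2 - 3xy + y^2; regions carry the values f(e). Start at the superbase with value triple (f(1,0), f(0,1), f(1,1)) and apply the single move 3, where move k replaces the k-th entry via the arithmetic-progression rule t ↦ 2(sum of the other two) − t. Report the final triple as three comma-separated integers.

start (-2,1,-4) = (f(1,0),f(0,1),f(1,1))
replace slot 3: 2·((-2)+1) − (-4) = 2 → (-2,1,2)

-2,1,2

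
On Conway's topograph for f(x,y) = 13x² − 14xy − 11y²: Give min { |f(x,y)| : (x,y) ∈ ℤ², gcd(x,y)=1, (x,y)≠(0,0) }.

descent: ρ → (-11,14,13)  [lands on river]
river: ρ → (13,12,-12)
river: ρ → (-12,12,13)
river: ρ → (13,14,-11)
river: ρ → (-11,8,16)
river: ρ → (16,24,-3)
river: ρ → (-3,24,16)
river: ρ → (16,8,-11)
closes: descent 1, river 8
min |a| on river = 3

3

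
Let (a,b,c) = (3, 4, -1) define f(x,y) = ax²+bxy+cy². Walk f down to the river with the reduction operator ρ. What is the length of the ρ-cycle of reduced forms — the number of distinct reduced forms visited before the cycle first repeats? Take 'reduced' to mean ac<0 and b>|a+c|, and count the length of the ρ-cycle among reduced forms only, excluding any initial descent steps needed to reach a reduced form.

D = 28, ⌊√D⌋ = 5
river: ρ → (-1,4,3)
river: ρ → (3,2,-2)
river: ρ → (-2,2,3)
river: ρ → (3,4,-1)
ρ-cycle length = 4 (tail of 0 descent steps not counted)

4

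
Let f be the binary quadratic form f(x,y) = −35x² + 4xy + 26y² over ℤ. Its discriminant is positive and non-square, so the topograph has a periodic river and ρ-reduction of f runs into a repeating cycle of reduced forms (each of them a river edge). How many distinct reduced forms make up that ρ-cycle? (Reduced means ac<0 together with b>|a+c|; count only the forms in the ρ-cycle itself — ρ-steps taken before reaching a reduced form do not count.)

D = 3656, ⌊√D⌋ = 60
descent: ρ → (26,48,-13)  [lands on river]
river: ρ → (-13,56,10)
river: ρ → (10,44,-43)
river: ρ → (-43,42,11)
river: ρ → (11,46,-35)
river: ρ → (-35,24,22)
river: ρ → (22,20,-37)
river: ρ → (-37,54,5)
river: ρ → (5,56,-26)
river: ρ → (-26,48,13)
river: ρ → (13,56,-10)
river: ρ → (-10,44,43)
river: ρ → (43,42,-11)
river: ρ → (-11,46,35)
river: ρ → (35,24,-22)
river: ρ → (-22,20,37)
river: ρ → (37,54,-5)
river: ρ → (-5,56,26)
ρ-cycle length = 18 (tail of 1 descent step not counted)

18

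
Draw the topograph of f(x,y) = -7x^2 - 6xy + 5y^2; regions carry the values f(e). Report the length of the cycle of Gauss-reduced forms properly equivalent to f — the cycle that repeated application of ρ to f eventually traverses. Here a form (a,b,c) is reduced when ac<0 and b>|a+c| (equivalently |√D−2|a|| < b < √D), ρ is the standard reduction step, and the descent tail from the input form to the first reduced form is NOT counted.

D = 176, ⌊√D⌋ = 13
descent: ρ → (5,6,-7)  [lands on river]
river: ρ → (-7,8,4)
river: ρ → (4,8,-7)
river: ρ → (-7,6,5)
river: ρ → (5,4,-8)
river: ρ → (-8,12,1)
river: ρ → (1,12,-8)
river: ρ → (-8,4,5)
ρ-cycle length = 8 (tail of 1 descent step not counted)

8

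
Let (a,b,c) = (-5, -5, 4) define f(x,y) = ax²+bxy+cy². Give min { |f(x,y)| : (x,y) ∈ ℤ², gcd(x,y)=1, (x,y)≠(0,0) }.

descent: ρ → (4,5,-5)  [lands on river]
river: ρ → (-5,5,4)
river: ρ → (4,3,-6)
river: ρ → (-6,9,1)
river: ρ → (1,9,-6)
river: ρ → (-6,3,4)
closes: descent 1, river 6
min |a| on river = 1

1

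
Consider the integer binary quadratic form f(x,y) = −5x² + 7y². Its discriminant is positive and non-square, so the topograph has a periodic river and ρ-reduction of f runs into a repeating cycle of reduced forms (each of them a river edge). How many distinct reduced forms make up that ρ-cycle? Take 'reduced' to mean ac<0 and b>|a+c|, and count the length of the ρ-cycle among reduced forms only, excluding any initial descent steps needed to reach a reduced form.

D = 140, ⌊√D⌋ = 11
descent: ρ → (7,0,-5)
descent: ρ → (-5,10,2)  [lands on river]
river: ρ → (2,10,-5)
ρ-cycle length = 2 (tail of 2 descent steps not counted)

2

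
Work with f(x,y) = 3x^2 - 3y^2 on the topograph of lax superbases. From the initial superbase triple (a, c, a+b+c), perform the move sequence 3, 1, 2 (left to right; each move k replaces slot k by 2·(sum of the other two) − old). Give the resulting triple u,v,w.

start (3,-3,0) = (f(1,0),f(0,1),f(1,1))
replace slot 3: 2·(3+(-3)) − 0 = 0 → (3,-3,0)
replace slot 1: 2·((-3)+0) − 3 = -9 → (-9,-3,0)
replace slot 2: 2·((-9)+0) − (-3) = -15 → (-9,-15,0)

-9,-15,0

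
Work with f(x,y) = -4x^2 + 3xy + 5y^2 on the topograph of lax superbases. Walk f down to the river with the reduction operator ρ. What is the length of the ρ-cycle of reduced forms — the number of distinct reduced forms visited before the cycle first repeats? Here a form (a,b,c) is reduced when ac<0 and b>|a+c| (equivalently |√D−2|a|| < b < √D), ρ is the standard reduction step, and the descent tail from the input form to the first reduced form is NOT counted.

D = 89, ⌊√D⌋ = 9
river: ρ → (5,7,-2)
river: ρ → (-2,9,1)
river: ρ → (1,9,-2)
river: ρ → (-2,7,5)
river: ρ → (5,3,-4)
river: ρ → (-4,5,4)
river: ρ → (4,3,-5)
river: ρ → (-5,7,2)
river: ρ → (2,9,-1)
river: ρ → (-1,9,2)
river: ρ → (2,7,-5)
river: ρ → (-5,3,4)
river: ρ → (4,5,-4)
river: ρ → (-4,3,5)
ρ-cycle length = 14 (tail of 0 descent steps not counted)

14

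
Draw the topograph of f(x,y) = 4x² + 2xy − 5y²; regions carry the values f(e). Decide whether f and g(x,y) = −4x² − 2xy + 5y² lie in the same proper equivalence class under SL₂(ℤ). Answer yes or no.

D₁ = 84, D₂ = 84
river cycle of f (length 6): (-5, 8, 1), (1, 8, -5), (-5, 2, 4), (4, 6, -3), (-3, 6, 4), (4, 2, -5)
river cycle of g (length 6): (5, 2, -4), (-4, 6, 3), (3, 6, -4), (-4, 2, 5), (5, 8, -1), (-1, 8, 5)
cycles differ ⇒ inequivalent

no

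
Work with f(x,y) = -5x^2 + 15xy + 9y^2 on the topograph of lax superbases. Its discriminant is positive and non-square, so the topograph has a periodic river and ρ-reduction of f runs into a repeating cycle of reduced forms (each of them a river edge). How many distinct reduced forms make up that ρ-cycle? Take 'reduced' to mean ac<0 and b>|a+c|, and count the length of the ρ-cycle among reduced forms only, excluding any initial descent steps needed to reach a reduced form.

D = 405, ⌊√D⌋ = 20
river: ρ → (9,3,-11)
river: ρ → (-11,19,1)
river: ρ → (1,19,-11)
river: ρ → (-11,3,9)
river: ρ → (9,15,-5)
river: ρ → (-5,15,9)
ρ-cycle length = 6 (tail of 0 descent steps not counted)

6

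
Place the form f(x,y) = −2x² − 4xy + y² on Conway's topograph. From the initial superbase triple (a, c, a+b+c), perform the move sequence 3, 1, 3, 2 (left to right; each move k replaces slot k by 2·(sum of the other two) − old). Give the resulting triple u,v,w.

start (-2,1,-5) = (f(1,0),f(0,1),f(1,1))
replace slot 3: 2·((-2)+1) − (-5) = 3 → (-2,1,3)
replace slot 1: 2·(1+3) − (-2) = 10 → (10,1,3)
replace slot 3: 2·(10+1) − 3 = 19 → (10,1,19)
replace slot 2: 2·(10+19) − 1 = 57 → (10,57,19)

10,57,19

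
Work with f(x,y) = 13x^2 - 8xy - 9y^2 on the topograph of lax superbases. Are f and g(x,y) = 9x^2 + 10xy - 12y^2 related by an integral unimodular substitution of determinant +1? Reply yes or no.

D₁ = 532, D₂ = 532
river cycle of f (length 16): (-9, 8, 13), (13, 18, -4), (-4, 22, 3), (3, 20, -11), (-11, 2, 12), (12, 22, -1), (-1, 22, 12), (12, 2, -11), (-11, 20, 3), (3, 22, -4), … (6 more)
river cycle of g (length 16): (-12, 14, 7), (7, 14, -12), (-12, 10, 9), (9, 8, -13), (-13, 18, 4), (4, 22, -3), (-3, 20, 11), (11, 2, -12), (-12, 22, 1), (1, 22, -12), … (6 more)
cycles differ ⇒ inequivalent

no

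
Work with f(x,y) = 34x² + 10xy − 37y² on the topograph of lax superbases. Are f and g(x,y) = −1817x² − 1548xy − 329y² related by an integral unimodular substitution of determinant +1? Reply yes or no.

D₁ = 5132, D₂ = 5132
river cycle of f (length 26): (-37, 64, 7), (7, 62, -46), (-46, 30, 23), (23, 62, -14), (-14, 50, 47), (47, 44, -17), (-17, 58, 26), (26, 46, -29), (-29, 70, 2), (2, 70, -29), … (16 more)
river cycle of g (length 26): (-37, 64, 7), (7, 62, -46), (-46, 30, 23), (23, 62, -14), (-14, 50, 47), (47, 44, -17), (-17, 58, 26), (26, 46, -29), (-29, 70, 2), (2, 70, -29), … (16 more)
cycles coincide ⇒ equivalent

yes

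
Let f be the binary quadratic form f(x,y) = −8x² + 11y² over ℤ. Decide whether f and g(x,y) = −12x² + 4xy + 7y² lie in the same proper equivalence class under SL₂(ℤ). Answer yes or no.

D₁ = 352, D₂ = 352
river cycle of f (length 6): (-8, 16, 3), (3, 14, -13), (-13, 12, 4), (4, 12, -13), (-13, 14, 3), (3, 16, -8)
river cycle of g (length 6): (7, 10, -9), (-9, 8, 8), (8, 8, -9), (-9, 10, 7), (7, 18, -1), (-1, 18, 7)
cycles differ ⇒ inequivalent

no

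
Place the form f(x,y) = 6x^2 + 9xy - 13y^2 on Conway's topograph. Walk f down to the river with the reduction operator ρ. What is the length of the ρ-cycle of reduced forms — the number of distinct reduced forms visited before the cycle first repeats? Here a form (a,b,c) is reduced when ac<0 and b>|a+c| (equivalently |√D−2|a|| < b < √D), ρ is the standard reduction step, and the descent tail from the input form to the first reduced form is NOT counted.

D = 393, ⌊√D⌋ = 19
river: ρ → (-13,17,2)
river: ρ → (2,19,-4)
river: ρ → (-4,13,14)
river: ρ → (14,15,-3)
river: ρ → (-3,15,14)
river: ρ → (14,13,-4)
river: ρ → (-4,19,2)
river: ρ → (2,17,-13)
river: ρ → (-13,9,6)
river: ρ → (6,15,-7)
river: ρ → (-7,13,8)
river: ρ → (8,19,-1)
river: ρ → (-1,19,8)
river: ρ → (8,13,-7)
river: ρ → (-7,15,6)
river: ρ → (6,9,-13)
ρ-cycle length = 16 (tail of 0 descent steps not counted)

16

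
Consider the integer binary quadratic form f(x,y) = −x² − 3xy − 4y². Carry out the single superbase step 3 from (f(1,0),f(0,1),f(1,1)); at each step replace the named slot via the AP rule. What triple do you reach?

start (-1,-4,-8) = (f(1,0),f(0,1),f(1,1))
replace slot 3: 2·((-1)+(-4)) − (-8) = -2 → (-1,-4,-2)

-1,-4,-2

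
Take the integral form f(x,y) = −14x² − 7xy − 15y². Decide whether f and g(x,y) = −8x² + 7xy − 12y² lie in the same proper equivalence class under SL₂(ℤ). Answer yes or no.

D₁ = -791, D₂ = -335
discriminants differ ⇒ not SL₂(ℤ)-equivalent

no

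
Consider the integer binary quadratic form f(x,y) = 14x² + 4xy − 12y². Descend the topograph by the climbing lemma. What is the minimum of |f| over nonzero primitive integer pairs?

river: ρ → (-12,20,6)
river: ρ → (6,16,-18)
river: ρ → (-18,20,4)
river: ρ → (4,20,-18)
river: ρ → (-18,16,6)
river: ρ → (6,20,-12)
river: ρ → (-12,4,14)
river: ρ → (14,24,-2)
river: ρ → (-2,24,14)
river: ρ → (14,4,-12)
closes: descent 0, river 10
min |a| on river = 2

2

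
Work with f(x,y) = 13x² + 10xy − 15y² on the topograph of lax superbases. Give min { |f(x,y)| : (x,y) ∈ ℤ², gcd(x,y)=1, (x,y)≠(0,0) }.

river: ρ → (-15,20,8)
river: ρ → (8,28,-3)
river: ρ → (-3,26,17)
river: ρ → (17,8,-12)
river: ρ → (-12,16,13)
river: ρ → (13,10,-15)
closes: descent 0, river 6
min |a| on river = 3

3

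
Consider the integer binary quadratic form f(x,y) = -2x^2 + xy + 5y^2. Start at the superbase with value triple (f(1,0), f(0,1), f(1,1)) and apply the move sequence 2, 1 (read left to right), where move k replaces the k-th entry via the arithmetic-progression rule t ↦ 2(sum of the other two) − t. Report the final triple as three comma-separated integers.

start (-2,5,4) = (f(1,0),f(0,1),f(1,1))
replace slot 2: 2·((-2)+4) − 5 = -1 → (-2,-1,4)
replace slot 1: 2·((-1)+4) − (-2) = 8 → (8,-1,4)

8,-1,4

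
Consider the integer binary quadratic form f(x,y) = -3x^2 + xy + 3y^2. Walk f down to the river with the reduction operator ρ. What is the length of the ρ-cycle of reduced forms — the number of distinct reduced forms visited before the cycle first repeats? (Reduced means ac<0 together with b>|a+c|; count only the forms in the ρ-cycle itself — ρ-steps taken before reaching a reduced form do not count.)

D = 37, ⌊√D⌋ = 6
river: ρ → (3,5,-1)
river: ρ → (-1,5,3)
river: ρ → (3,1,-3)
river: ρ → (-3,5,1)
river: ρ → (1,5,-3)
river: ρ → (-3,1,3)
ρ-cycle length = 6 (tail of 0 descent steps not counted)

6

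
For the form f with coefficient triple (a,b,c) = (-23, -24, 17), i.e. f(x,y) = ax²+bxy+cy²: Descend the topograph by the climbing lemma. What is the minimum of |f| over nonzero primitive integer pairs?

descent: ρ → (17,24,-23)  [lands on river]
river: ρ → (-23,22,18)
river: ρ → (18,14,-27)
river: ρ → (-27,40,5)
river: ρ → (5,40,-27)
river: ρ → (-27,14,18)
river: ρ → (18,22,-23)
river: ρ → (-23,24,17)
river: ρ → (17,44,-3)
river: ρ → (-3,46,2)
river: ρ → (2,46,-3)
river: ρ → (-3,44,17)
closes: descent 1, river 12
min |a| on river = 2

2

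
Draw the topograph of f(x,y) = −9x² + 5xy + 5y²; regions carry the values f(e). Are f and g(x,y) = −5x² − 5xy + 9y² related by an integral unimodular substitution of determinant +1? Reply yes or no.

D₁ = 205, D₂ = 205
river cycle of f (length 4): (5, 5, -9), (-9, 13, 1), (1, 13, -9), (-9, 5, 5)
river cycle of g (length 4): (9, 5, -5), (-5, 5, 9), (9, 13, -1), (-1, 13, 9)
cycles differ ⇒ inequivalent

no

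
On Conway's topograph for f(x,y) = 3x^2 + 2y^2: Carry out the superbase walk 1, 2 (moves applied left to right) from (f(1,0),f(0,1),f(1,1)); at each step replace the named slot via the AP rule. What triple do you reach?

start (3,2,5) = (f(1,0),f(0,1),f(1,1))
replace slot 1: 2·(2+5) − 3 = 11 → (11,2,5)
replace slot 2: 2·(11+5) − 2 = 30 → (11,30,5)

11,30,5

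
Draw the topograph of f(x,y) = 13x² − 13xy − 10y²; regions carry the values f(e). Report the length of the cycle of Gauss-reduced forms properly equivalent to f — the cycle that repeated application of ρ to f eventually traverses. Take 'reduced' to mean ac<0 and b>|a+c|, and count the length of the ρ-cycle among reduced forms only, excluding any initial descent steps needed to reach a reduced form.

D = 689, ⌊√D⌋ = 26
descent: ρ → (-10,13,13)  [lands on river]
river: ρ → (13,13,-10)
river: ρ → (-10,7,16)
river: ρ → (16,25,-1)
river: ρ → (-1,25,16)
river: ρ → (16,7,-10)
ρ-cycle length = 6 (tail of 1 descent step not counted)

6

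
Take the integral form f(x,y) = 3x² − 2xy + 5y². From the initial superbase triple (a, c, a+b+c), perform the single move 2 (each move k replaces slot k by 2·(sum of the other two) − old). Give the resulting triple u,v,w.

start (3,5,6) = (f(1,0),f(0,1),f(1,1))
replace slot 2: 2·(3+6) − 5 = 13 → (3,13,6)

3,13,6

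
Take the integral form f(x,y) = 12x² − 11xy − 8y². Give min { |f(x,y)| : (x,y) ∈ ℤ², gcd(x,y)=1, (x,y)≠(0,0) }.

descent: ρ → (-8,11,12)  [lands on river]
river: ρ → (12,13,-7)
river: ρ → (-7,15,10)
river: ρ → (10,5,-12)
river: ρ → (-12,19,3)
river: ρ → (3,17,-18)
river: ρ → (-18,19,2)
river: ρ → (2,21,-8)
closes: descent 1, river 8
min |a| on river = 2

2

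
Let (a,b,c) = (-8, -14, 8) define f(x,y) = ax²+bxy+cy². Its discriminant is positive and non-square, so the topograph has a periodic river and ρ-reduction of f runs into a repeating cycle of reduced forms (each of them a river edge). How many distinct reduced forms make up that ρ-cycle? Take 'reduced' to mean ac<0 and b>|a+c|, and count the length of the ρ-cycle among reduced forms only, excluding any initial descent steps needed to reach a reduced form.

D = 452, ⌊√D⌋ = 21
descent: ρ → (8,14,-8)  [lands on river]
river: ρ → (-8,18,4)
river: ρ → (4,14,-16)
river: ρ → (-16,18,2)
river: ρ → (2,18,-16)
river: ρ → (-16,14,4)
river: ρ → (4,18,-8)
river: ρ → (-8,14,8)
river: ρ → (8,18,-4)
river: ρ → (-4,14,16)
river: ρ → (16,18,-2)
river: ρ → (-2,18,16)
river: ρ → (16,14,-4)
river: ρ → (-4,18,8)
ρ-cycle length = 14 (tail of 1 descent step not counted)

14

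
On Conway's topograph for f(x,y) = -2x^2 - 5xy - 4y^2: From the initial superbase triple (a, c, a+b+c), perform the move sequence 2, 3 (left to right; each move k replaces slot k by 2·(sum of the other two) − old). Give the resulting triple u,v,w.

start (-2,-4,-11) = (f(1,0),f(0,1),f(1,1))
replace slot 2: 2·((-2)+(-11)) − (-4) = -22 → (-2,-22,-11)
replace slot 3: 2·((-2)+(-22)) − (-11) = -37 → (-2,-22,-37)

-2,-22,-37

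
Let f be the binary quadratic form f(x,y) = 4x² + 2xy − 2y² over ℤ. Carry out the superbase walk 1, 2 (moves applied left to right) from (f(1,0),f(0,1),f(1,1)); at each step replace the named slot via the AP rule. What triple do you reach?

start (4,-2,4) = (f(1,0),f(0,1),f(1,1))
replace slot 1: 2·((-2)+4) − 4 = 0 → (0,-2,4)
replace slot 2: 2·(0+4) − (-2) = 10 → (0,10,4)

0,10,4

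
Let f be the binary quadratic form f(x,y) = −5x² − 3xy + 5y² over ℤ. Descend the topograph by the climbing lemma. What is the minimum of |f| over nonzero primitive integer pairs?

descent: ρ → (5,3,-5)  [lands on river]
river: ρ → (-5,7,3)
river: ρ → (3,5,-7)
river: ρ → (-7,9,1)
river: ρ → (1,9,-7)
river: ρ → (-7,5,3)
river: ρ → (3,7,-5)
river: ρ → (-5,3,5)
river: ρ → (5,7,-3)
river: ρ → (-3,5,7)
river: ρ → (7,9,-1)
river: ρ → (-1,9,7)
river: ρ → (7,5,-3)
river: ρ → (-3,7,5)
closes: descent 1, river 14
min |a| on river = 1

1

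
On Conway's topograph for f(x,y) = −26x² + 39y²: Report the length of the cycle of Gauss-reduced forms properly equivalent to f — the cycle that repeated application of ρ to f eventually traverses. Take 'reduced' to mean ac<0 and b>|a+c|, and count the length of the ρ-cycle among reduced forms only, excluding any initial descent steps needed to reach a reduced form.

D = 4056, ⌊√D⌋ = 63
descent: ρ → (39,0,-26)
descent: ρ → (-26,52,13)  [lands on river]
river: ρ → (13,52,-26)
ρ-cycle length = 2 (tail of 2 descent steps not counted)

2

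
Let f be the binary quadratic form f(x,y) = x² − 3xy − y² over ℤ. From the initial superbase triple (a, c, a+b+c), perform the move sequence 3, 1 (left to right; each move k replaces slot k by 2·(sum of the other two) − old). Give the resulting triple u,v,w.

start (1,-1,-3) = (f(1,0),f(0,1),f(1,1))
replace slot 3: 2·(1+(-1)) − (-3) = 3 → (1,-1,3)
replace slot 1: 2·((-1)+3) − 1 = 3 → (3,-1,3)

3,-1,3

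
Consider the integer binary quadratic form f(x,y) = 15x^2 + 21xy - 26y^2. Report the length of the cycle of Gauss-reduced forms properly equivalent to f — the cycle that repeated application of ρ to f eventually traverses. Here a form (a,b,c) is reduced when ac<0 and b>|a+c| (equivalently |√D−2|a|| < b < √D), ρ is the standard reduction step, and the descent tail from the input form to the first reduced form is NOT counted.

D = 2001, ⌊√D⌋ = 44
river: ρ → (-26,31,10)
river: ρ → (10,29,-29)
river: ρ → (-29,29,10)
river: ρ → (10,31,-26)
river: ρ → (-26,21,15)
river: ρ → (15,39,-8)
river: ρ → (-8,41,10)
river: ρ → (10,39,-12)
river: ρ → (-12,33,19)
river: ρ → (19,43,-2)
river: ρ → (-2,41,40)
river: ρ → (40,39,-3)
river: ρ → (-3,39,40)
river: ρ → (40,41,-2)
river: ρ → (-2,43,19)
river: ρ → (19,33,-12)
river: ρ → (-12,39,10)
river: ρ → (10,41,-8)
river: ρ → (-8,39,15)
river: ρ → (15,21,-26)
ρ-cycle length = 20 (tail of 0 descent steps not counted)

20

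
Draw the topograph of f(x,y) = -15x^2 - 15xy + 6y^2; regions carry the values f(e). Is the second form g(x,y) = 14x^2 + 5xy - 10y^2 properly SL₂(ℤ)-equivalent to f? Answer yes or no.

D₁ = 585, D₂ = 585
river cycle of f (length 6): (6, 15, -15), (-15, 15, 6), (6, 21, -6), (-6, 15, 15), (15, 15, -6), (-6, 21, 6)
river cycle of g (length 12): (-10, 15, 9), (9, 21, -4), (-4, 19, 14), (14, 9, -9), (-9, 9, 14), (14, 19, -4), (-4, 21, 9), (9, 15, -10), (-10, 5, 14), (14, 23, -1), … (2 more)
cycles differ ⇒ inequivalent

no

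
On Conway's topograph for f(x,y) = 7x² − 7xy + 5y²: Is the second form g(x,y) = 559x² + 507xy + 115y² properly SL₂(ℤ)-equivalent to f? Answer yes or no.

D₁ = -91, D₂ = -91
f: translate: b→7 (≡-7 mod 14), so (7,-7,5)→(7,7,5)
f: flip: (7,7,5)→(5,-7,7)
f: translate: b→3 (≡-7 mod 10), so (5,-7,7)→(5,3,5)
f: reduced (well bottom): (5,3,5) with a≤c, −a<b≤a
g: flip: (559,507,115)→(115,-507,559)
g: translate: b→-47 (≡-507 mod 230), so (115,-507,559)→(115,-47,5)
g: flip: (115,-47,5)→(5,47,115)
g: translate: b→-3 (≡47 mod 10), so (5,47,115)→(5,-3,5)
g: flip: (5,-3,5)→(5,3,5)
g: reduced (well bottom): (5,3,5) with a≤c, −a<b≤a
reduced forms (5, 3, 5) vs (5, 3, 5) ⇒ equivalent

yes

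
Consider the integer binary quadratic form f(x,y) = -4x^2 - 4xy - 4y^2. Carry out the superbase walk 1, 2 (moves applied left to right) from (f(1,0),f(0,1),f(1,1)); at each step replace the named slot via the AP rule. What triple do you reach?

start (-4,-4,-12) = (f(1,0),f(0,1),f(1,1))
replace slot 1: 2·((-4)+(-12)) − (-4) = -28 → (-28,-4,-12)
replace slot 2: 2·((-28)+(-12)) − (-4) = -76 → (-28,-76,-12)

-28,-76,-12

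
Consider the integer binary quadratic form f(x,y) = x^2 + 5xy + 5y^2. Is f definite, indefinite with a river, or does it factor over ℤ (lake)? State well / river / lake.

D = b²−4ac = 5² − 4·1·5 = 5
D > 0 non-square ⇒ indefinite ⇒ periodic river

river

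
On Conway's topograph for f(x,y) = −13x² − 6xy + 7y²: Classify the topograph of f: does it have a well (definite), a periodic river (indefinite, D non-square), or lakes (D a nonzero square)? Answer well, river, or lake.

D = b²−4ac = (-6)² − 4·(-13)·7 = 400
D = 20² is a perfect square ⇒ form factors over ℤ ⇒ lakes

lake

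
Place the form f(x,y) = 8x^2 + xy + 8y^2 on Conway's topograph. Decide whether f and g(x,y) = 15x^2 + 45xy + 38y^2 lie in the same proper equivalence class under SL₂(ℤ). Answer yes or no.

D₁ = -255, D₂ = -255
f: reduced (well bottom): (8,1,8) with a≤c, −a<b≤a
g: translate: b→15 (≡45 mod 30), so (15,45,38)→(15,15,8)
g: flip: (15,15,8)→(8,-15,15)
g: translate: b→1 (≡-15 mod 16), so (8,-15,15)→(8,1,8)
g: reduced (well bottom): (8,1,8) with a≤c, −a<b≤a
reduced forms (8, 1, 8) vs (8, 1, 8) ⇒ equivalent

yes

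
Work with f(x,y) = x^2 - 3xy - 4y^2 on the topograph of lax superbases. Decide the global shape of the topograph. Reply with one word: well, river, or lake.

D = b²−4ac = (-3)² − 4·1·(-4) = 25
D = 5² is a perfect square ⇒ form factors over ℤ ⇒ lakes

lake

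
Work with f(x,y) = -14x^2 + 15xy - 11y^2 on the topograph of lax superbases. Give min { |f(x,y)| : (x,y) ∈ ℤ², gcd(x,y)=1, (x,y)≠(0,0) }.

translate: b→13 (≡-15 mod 28), so (14,-15,11)→(14,13,10)
flip: (14,13,10)→(10,-13,14)
translate: b→7 (≡-13 mod 20), so (10,-13,14)→(10,7,11)
reduced (well bottom): (10,7,11) with a≤c, −a<b≤a
well minimum |f| = |-10| = 10 (negative-definite)

10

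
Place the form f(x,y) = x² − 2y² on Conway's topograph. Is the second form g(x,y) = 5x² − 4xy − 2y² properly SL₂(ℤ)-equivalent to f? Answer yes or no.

D₁ = 8, D₂ = 56
discriminants differ ⇒ not SL₂(ℤ)-equivalent

no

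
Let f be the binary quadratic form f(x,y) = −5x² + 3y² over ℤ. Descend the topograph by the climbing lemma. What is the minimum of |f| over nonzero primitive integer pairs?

descent: ρ → (3,6,-2)  [lands on river]
river: ρ → (-2,6,3)
closes: descent 1, river 2
min |a| on river = 2

2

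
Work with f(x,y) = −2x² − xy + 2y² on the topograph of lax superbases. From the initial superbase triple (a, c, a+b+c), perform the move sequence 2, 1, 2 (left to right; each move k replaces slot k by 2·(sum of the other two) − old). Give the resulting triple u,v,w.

start (-2,2,-1) = (f(1,0),f(0,1),f(1,1))
replace slot 2: 2·((-2)+(-1)) − 2 = -8 → (-2,-8,-1)
replace slot 1: 2·((-8)+(-1)) − (-2) = -16 → (-16,-8,-1)
replace slot 2: 2·((-16)+(-1)) − (-8) = -26 → (-16,-26,-1)

-16,-26,-1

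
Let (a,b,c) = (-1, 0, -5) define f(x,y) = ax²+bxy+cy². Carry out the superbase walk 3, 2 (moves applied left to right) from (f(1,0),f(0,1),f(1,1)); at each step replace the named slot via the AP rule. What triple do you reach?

start (-1,-5,-6) = (f(1,0),f(0,1),f(1,1))
replace slot 3: 2·((-1)+(-5)) − (-6) = -6 → (-1,-5,-6)
replace slot 2: 2·((-1)+(-6)) − (-5) = -9 → (-1,-9,-6)

-1,-9,-6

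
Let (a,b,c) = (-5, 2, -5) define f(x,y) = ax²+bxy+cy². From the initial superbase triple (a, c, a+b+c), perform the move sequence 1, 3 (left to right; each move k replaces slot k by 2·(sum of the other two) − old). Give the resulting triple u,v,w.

start (-5,-5,-8) = (f(1,0),f(0,1),f(1,1))
replace slot 1: 2·((-5)+(-8)) − (-5) = -21 → (-21,-5,-8)
replace slot 3: 2·((-21)+(-5)) − (-8) = -44 → (-21,-5,-44)

-21,-5,-44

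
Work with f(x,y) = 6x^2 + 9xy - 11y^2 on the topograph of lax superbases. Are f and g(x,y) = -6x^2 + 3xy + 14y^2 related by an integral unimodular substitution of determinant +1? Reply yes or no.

D₁ = 345, D₂ = 345
river cycle of f (length 10): (-11, 13, 4), (4, 11, -14), (-14, 17, 1), (1, 17, -14), (-14, 11, 4), (4, 13, -11), (-11, 9, 6), (6, 15, -5), (-5, 15, 6), (6, 9, -11)
river cycle of g (length 10): (-6, 15, 5), (5, 15, -6), (-6, 9, 11), (11, 13, -4), (-4, 11, 14), (14, 17, -1), (-1, 17, 14), (14, 11, -4), (-4, 13, 11), (11, 9, -6)
cycles differ ⇒ inequivalent

no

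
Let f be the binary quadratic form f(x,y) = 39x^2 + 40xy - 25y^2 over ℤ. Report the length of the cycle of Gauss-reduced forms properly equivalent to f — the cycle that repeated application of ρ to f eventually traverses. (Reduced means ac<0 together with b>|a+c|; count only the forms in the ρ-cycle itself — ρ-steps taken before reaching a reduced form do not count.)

D = 5500, ⌊√D⌋ = 74
river: ρ → (-25,60,19)
river: ρ → (19,54,-34)
river: ρ → (-34,14,39)
river: ρ → (39,64,-9)
river: ρ → (-9,62,46)
river: ρ → (46,30,-25)
river: ρ → (-25,70,6)
river: ρ → (6,74,-1)
river: ρ → (-1,74,6)
river: ρ → (6,70,-25)
river: ρ → (-25,30,46)
river: ρ → (46,62,-9)
river: ρ → (-9,64,39)
river: ρ → (39,14,-34)
river: ρ → (-34,54,19)
river: ρ → (19,60,-25)
river: ρ → (-25,40,39)
river: ρ → (39,38,-26)
river: ρ → (-26,66,11)
river: ρ → (11,66,-26)
river: ρ → (-26,38,39)
river: ρ → (39,40,-25)
ρ-cycle length = 22 (tail of 0 descent steps not counted)

22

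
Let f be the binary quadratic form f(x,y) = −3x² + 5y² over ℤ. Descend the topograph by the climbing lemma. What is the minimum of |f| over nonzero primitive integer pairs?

descent: ρ → (5,0,-3)
descent: ρ → (-3,6,2)  [lands on river]
river: ρ → (2,6,-3)
closes: descent 2, river 2
min |a| on river = 2

2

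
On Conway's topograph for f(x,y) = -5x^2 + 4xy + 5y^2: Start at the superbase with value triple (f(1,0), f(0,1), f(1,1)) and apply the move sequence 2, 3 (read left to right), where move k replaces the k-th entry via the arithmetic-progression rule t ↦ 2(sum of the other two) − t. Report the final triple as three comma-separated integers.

start (-5,5,4) = (f(1,0),f(0,1),f(1,1))
replace slot 2: 2·((-5)+4) − 5 = -7 → (-5,-7,4)
replace slot 3: 2·((-5)+(-7)) − 4 = -28 → (-5,-7,-28)

-5,-7,-28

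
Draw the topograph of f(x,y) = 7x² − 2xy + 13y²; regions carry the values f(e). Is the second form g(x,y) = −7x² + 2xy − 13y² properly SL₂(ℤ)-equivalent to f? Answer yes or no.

D₁ = -360, D₂ = -360
f: reduced (well bottom): (7,-2,13) with a≤c, −a<b≤a
g is negative-definite; reduce −g:
−g: reduced (well bottom): (7,-2,13) with a≤c, −a<b≤a
flip sign back: reduced form of g is (-7,2,-13)
reduced forms (7, -2, 13) vs (-7, 2, -13) ⇒ inequivalent

no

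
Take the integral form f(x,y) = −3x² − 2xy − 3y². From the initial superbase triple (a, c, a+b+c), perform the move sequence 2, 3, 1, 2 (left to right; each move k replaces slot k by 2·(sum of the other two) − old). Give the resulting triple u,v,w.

start (-3,-3,-8) = (f(1,0),f(0,1),f(1,1))
replace slot 2: 2·((-3)+(-8)) − (-3) = -19 → (-3,-19,-8)
replace slot 3: 2·((-3)+(-19)) − (-8) = -36 → (-3,-19,-36)
replace slot 1: 2·((-19)+(-36)) − (-3) = -107 → (-107,-19,-36)
replace slot 2: 2·((-107)+(-36)) − (-19) = -267 → (-107,-267,-36)

-107,-267,-36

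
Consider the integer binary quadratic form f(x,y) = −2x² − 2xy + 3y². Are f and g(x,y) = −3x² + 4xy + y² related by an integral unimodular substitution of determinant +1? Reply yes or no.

D₁ = 28, D₂ = 28
river cycle of f (length 4): (3, 2, -2), (-2, 2, 3), (3, 4, -1), (-1, 4, 3)
river cycle of g (length 4): (1, 4, -3), (-3, 2, 2), (2, 2, -3), (-3, 4, 1)
cycles differ ⇒ inequivalent

no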